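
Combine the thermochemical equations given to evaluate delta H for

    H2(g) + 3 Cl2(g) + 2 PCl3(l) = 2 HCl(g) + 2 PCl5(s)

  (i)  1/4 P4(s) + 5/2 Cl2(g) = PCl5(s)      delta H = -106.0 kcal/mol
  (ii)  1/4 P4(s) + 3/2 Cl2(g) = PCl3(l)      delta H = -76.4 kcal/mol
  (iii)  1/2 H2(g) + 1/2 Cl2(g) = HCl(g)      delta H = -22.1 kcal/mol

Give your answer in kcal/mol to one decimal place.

delta H = -103.4 kcal/mol

(i) × 2 (×2 to match 2 PCl5(s) in the target): (2)·(-106.0) = -212.0 kcal/mol
(ii) reversed and × 2 (PCl3(l) must end up as a reactant; ×2 to match 2 PCl3(l) in the target): (-2)·(-76.4) = +152.8 kcal/mol
(iii) × 2 (scale by 2 for the 2 HCl(g)): (2)·(-22.1) = -44.2 kcal/mol
delta H = (2)·(-106.0) + (-2)·(-76.4) + (2)·(-22.1) = -103.4 kcal/mol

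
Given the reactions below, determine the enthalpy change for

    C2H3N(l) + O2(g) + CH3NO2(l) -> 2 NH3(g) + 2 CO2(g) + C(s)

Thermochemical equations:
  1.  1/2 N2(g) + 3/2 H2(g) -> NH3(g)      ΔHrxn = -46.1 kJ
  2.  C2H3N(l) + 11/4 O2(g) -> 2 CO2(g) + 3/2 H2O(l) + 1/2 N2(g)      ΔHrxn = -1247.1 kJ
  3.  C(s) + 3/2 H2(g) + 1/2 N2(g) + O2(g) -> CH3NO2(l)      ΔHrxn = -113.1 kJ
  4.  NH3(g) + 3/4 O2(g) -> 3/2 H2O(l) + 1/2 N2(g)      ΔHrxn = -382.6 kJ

eq. 1 as written: -46.1 kJ
eq. 2 as written: -1247.1 kJ
eq. 3 reversed: +113.1 kJ
eq. 4 reversed: +382.6 kJ
ΔHrxn = (1)·(-46.1) + (1)·(-1247.1) + (-1)·(-113.1) + (-1)·(-382.6) = -797.5 kJ

ΔHrxn = -797.5 kJ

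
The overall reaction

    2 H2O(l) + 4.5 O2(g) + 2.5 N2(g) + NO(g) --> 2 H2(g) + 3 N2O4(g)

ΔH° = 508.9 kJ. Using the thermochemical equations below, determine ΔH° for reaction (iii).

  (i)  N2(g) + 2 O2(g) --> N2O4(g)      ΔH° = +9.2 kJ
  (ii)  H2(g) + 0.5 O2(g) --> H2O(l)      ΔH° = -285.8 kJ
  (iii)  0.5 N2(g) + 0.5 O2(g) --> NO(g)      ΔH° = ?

(i) × 3 (scale by 3 for the 3 N2O4(g)): (3)·(+9.2) = +27.6 kJ
(ii) reversed and × 2 (H2O(l) must end up as a reactant; scale by 2 for the 2 H2O(l)): (-2)·(-285.8) = +571.6 kJ
(iii) reversed (NO(g) must end up as a reactant): contributes −x
+508.9 = (+27.6) + (+571.6) − x
x = (+508.9 − (+599.2)) / (-1) = 90.3 kJ

ΔH° = 90.3 kJ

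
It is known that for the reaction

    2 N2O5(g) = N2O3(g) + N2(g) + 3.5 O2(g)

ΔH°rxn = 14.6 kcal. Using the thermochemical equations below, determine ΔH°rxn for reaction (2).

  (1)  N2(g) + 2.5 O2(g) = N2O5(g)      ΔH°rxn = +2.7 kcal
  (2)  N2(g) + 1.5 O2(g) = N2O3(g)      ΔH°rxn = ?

ΔH°rxn = 20.0 kcal

(1) reversed and × 2 (N2O5(g) must end up as a reactant; ×2 to match 2 N2O5(g) in the target): (-2)·(+2.7) = -5.4 kcal
(2) as written (N2O3(g) already on the product side): contributes x
+14.6 = (-5.4) + x
x = (+14.6 − (-5.4)) / (1) = 20.0 kcal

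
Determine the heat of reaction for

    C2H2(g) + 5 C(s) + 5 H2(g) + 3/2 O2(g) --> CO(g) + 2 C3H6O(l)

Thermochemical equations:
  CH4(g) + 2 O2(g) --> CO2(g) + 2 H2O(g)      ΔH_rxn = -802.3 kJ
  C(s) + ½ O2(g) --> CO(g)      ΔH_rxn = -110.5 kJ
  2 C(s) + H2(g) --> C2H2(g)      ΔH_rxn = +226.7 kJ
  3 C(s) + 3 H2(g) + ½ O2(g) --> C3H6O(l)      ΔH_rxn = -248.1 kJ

ΔH_rxn = -833.4 kJ

equation 1: not needed (CH4(g) appears nowhere else).
equation 2 as written (CO(g) already on the product side): -110.5 kJ
equation 3 reversed (C2H2(g) must end up as a reactant): -226.7 kJ
equation 4 × 2 (scale by 2 for the 2 C3H6O(l)): (2)·(-248.1) = -496.2 kJ
Since enthalpy is a state function, ΔH_rxn = (1)·(-110.5) + (-1)·(+226.7) + (2)·(-248.1) = -833.4 kJ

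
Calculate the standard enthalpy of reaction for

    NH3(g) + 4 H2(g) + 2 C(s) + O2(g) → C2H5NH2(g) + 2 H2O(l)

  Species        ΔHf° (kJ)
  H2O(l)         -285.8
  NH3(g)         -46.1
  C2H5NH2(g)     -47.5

Products: 1·(-47.5) + 2·(-285.8) = -619.1
Reactants: 1·(-46.1) + 4·(+0.0) + 2·(+0.0) + 1·(+0.0) = -46.1
ΔHrxn = (-619.1) − (-46.1) = -573.0 kJ

ΔHrxn = -573.0 kJ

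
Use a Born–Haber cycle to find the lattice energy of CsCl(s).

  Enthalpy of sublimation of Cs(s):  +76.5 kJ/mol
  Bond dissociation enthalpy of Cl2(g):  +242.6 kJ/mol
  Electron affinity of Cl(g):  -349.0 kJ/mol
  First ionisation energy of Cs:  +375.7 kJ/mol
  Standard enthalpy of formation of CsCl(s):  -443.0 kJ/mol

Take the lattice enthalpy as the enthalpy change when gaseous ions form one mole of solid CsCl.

ΔHf° = 1·ΔHsub + 1·(ΣIE) + 1/2·D(Cl2) + 1·EA + U
-443.0 = 1·(+76.5) + 1·(+375.7) + 1/2·(+242.6) + 1·(-349.0) + U
U = -443.0 − (+224.5) = -667.5 kJ/mol

U = -667.5 kJ/mol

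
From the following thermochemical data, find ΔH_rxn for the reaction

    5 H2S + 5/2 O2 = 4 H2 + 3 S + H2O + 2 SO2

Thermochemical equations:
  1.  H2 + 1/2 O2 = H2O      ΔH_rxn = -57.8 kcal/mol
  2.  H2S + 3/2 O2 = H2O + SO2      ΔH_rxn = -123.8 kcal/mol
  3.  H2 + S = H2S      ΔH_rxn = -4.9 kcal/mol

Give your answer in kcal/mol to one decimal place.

ΔH_rxn = -175.1 kcal/mol

eq. 1 reversed: +57.8 kcal/mol
eq. 2 × 2: (2)·(-123.8) = -247.6 kcal/mol
eq. 3 reversed and × 3: (-3)·(-4.9) = +14.7 kcal/mol
ΔH_rxn = (+57.8) + (-247.6) + (+14.7) = -175.1 kcal/mol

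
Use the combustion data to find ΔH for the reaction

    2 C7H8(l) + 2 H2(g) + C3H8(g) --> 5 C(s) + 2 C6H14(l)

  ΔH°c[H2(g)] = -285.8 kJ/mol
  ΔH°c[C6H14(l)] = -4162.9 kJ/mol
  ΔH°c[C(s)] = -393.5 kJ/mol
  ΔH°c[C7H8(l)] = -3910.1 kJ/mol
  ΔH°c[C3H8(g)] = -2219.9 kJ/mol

Using ΔH = Σ nΔHc°(reactants) − Σ nΔHc°(products):
= [2·(-3910.1) + 2·(-285.8) + 1·(-2219.9)] − [5·(-393.5) + 2·(-4162.9)]
= -318.4 kJ/mol

ΔH = -318.4 kJ/mol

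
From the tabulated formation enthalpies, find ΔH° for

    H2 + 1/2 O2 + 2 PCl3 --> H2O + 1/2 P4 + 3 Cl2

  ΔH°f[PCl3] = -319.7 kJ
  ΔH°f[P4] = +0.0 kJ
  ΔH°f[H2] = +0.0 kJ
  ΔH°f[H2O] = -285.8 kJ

ΔH°rxn = Σ nΔHf°(products) − Σ nΔHf°(reactants).
Products: 1·(-285.8) + 1/2·(+0.0) + 3·(+0.0) = -285.8
Reactants: 1·(+0.0) + 1/2·(+0.0) + 2·(-319.7) = -639.4
ΔH° = (-285.8) − (-639.4) = 353.6 kJ

ΔH° = 353.6 kJ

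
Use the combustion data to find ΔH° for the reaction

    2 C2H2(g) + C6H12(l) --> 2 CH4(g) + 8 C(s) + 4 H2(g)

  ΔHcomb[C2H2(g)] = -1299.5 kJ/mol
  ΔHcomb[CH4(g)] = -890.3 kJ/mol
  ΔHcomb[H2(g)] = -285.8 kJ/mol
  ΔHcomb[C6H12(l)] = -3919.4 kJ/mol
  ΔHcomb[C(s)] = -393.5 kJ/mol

With combustion enthalpies, reactants minus products:
= [2·(-1299.5) + 1·(-3919.4)] − [2·(-890.3) + 8·(-393.5) + 4·(-285.8)]
= -446.6 kJ/mol

ΔH° = -446.6 kJ/mol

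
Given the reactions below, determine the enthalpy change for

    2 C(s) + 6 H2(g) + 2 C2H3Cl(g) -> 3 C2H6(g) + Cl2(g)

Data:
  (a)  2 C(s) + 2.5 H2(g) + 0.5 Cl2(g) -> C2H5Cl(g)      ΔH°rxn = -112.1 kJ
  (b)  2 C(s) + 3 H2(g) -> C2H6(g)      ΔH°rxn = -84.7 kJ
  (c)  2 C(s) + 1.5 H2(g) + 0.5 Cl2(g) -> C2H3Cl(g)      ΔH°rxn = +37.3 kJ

ΔH°rxn = -328.7 kJ

(a): not needed.
(b) × 3: (3)·(-84.7) = -254.1 kJ
(c) reversed and × 2: (-2)·(+37.3) = -74.6 kJ
ΔH°rxn = (3)·(-84.7) + (-2)·(+37.3) = -328.7 kJ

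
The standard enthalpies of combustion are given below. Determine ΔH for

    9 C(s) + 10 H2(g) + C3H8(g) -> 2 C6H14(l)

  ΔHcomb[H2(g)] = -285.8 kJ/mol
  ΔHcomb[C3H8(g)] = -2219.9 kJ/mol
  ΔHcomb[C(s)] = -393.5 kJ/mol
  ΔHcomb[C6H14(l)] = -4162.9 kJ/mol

ΔH = -293.6 kJ/mol

Using ΔH = Σ nΔHc°(reactants) − Σ nΔHc°(products):
= [9·(-393.5) + 10·(-285.8) + 1·(-2219.9)] − [2·(-4162.9)]
= -293.6 kJ/mol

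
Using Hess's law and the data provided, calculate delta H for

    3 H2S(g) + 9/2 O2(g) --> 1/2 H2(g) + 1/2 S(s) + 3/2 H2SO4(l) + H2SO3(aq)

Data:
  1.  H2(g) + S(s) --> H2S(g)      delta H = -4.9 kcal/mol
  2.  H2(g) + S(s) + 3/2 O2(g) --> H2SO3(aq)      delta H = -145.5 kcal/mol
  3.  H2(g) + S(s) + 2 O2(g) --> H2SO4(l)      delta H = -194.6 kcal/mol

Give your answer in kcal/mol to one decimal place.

delta H = -422.7 kcal/mol

eq. 1 reversed and × 3 (reverse to put H2S(g) on the reactant side; scale by 3 for the 3 H2S(g)): (-3)·(-4.9) = +14.7 kcal/mol
eq. 2 as written (H2SO3(aq) already on the product side): -145.5 kcal/mol
eq. 3 × 3/2 (scale by 3/2 for the 3/2 H2SO4(l)): (3/2)·(-194.6) = -291.9 kcal/mol
delta H = (+14.7) + (-145.5) + (-291.9) = -422.7 kcal/mol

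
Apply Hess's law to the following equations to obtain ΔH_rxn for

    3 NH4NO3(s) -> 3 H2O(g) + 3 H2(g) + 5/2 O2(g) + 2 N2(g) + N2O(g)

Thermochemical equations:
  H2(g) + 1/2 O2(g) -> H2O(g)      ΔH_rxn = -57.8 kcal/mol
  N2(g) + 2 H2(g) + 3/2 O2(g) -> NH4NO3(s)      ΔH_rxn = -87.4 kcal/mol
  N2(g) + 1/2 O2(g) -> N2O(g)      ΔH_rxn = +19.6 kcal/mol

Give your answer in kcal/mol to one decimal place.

ΔH_rxn = 108.4 kcal/mol

equation 1 × 3: (3)·(-57.8) = -173.4 kcal/mol
equation 2 reversed and × 3: (-3)·(-87.4) = +262.2 kcal/mol
equation 3 as written: +19.6 kcal/mol
ΔH_rxn = (3)·(-57.8) + (-3)·(-87.4) + (1)·(+19.6) = 108.4 kcal/mol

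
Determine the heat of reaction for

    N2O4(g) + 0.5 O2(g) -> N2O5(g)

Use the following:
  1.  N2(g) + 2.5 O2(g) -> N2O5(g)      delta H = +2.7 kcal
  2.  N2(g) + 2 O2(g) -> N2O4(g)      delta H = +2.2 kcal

eq. 1 as written (N2O5(g) already on the product side): +2.7 kcal
eq. 2 reversed (reverse to put N2O4(g) on the reactant side): -2.2 kcal
Since enthalpy is a state function, delta H = (+2.7) + (-2.2) = 0.5 kcal

delta H = 0.5 kcal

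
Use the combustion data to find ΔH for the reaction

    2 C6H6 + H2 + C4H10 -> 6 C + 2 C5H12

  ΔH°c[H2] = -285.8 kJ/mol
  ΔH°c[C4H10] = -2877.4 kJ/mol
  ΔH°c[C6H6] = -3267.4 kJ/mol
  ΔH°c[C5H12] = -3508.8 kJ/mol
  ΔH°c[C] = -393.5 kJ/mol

ΔH = -319.4 kJ/mol

Using ΔH = Σ nΔHc°(reactants) − Σ nΔHc°(products):
= [2·(-3267.4) + 1·(-285.8) + 1·(-2877.4)] − [6·(-393.5) + 2·(-3508.8)]
= -319.4 kJ/mol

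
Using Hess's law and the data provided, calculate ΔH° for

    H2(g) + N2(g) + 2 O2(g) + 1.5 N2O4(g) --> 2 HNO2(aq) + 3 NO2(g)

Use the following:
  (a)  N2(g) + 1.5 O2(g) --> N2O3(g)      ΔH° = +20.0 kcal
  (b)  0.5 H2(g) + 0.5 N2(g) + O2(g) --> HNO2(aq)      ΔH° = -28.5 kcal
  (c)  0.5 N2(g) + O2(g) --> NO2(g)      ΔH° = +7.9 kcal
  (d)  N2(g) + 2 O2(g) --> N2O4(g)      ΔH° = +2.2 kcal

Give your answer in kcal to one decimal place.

(a): not needed.
(b) × 2: (2)·(-28.5) = -57.0 kcal
(c) × 3: (3)·(+7.9) = +23.7 kcal
(d) reversed and × 3/2: (-3/2)·(+2.2) = -3.3 kcal
ΔH° = (2)·(-28.5) + (3)·(+7.9) + (-3/2)·(+2.2) = -36.6 kcal

ΔH° = -36.6 kcal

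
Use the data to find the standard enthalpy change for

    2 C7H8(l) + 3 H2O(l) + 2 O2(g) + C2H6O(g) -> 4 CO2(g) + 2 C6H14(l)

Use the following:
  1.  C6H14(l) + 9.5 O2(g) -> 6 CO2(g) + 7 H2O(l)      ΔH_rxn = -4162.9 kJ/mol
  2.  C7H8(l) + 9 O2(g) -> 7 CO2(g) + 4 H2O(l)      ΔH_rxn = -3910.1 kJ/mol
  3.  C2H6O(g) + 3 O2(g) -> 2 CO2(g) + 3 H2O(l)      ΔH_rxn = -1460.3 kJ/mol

ΔH_rxn = -954.7 kJ/mol

eq. 1 reversed and × 2 (reverse to put C6H14(l) on the product side; ×2 to match 2 C6H14(l) in the target): (-2)·(-4162.9) = +8325.8 kJ/mol
eq. 2 × 2 (×2 to match 2 C7H8(l) in the target): (2)·(-3910.1) = -7820.2 kJ/mol
eq. 3 as written (C2H6O(g) already on the reactant side): -1460.3 kJ/mol
Summing the manipulated equations, ΔH_rxn = (-2)·(-4162.9) + (2)·(-3910.1) + (1)·(-1460.3) = -954.7 kJ/mol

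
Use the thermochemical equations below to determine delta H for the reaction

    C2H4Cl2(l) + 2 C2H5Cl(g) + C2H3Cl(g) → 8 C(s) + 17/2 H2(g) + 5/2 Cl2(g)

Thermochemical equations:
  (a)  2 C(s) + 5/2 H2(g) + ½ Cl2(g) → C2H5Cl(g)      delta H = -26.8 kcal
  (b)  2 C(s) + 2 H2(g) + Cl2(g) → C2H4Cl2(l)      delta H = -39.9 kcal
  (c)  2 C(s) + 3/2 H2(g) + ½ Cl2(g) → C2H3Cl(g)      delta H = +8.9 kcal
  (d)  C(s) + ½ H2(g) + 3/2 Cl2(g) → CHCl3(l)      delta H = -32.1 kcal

(a) reversed and × 2 (C2H5Cl(g) must end up as a reactant; scale by 2 for the 2 C2H5Cl(g)): (-2)·(-26.8) = +53.6 kcal
(b) reversed (C2H4Cl2(l) must end up as a reactant): +39.9 kcal
(c) reversed (reverse to put C2H3Cl(g) on the reactant side): -8.9 kcal
(d): not needed (CHCl3(l) appears nowhere else).
Summing the manipulated equations, delta H = (-2)·(-26.8) + (-1)·(-39.9) + (-1)·(+8.9) = 84.6 kcal

delta H = 84.6 kcal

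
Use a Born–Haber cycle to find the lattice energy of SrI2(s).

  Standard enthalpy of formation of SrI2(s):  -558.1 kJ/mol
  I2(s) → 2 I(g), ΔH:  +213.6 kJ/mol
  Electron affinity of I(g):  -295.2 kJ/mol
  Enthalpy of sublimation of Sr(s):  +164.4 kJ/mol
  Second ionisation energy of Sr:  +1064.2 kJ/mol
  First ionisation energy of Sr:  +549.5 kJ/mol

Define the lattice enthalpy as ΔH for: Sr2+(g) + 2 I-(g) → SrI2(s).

U = -1959.4 kJ/mol

ΔHf° = 1·ΔHsub + 1·(ΣIE) + 1·D(I2) + 2·EA + U
-558.1 = 1·(+164.4) + 1·(+1613.7) + 1·(+213.6) + 2·(-295.2) + U
U = -558.1 − (+1401.3) = -1959.4 kJ/mol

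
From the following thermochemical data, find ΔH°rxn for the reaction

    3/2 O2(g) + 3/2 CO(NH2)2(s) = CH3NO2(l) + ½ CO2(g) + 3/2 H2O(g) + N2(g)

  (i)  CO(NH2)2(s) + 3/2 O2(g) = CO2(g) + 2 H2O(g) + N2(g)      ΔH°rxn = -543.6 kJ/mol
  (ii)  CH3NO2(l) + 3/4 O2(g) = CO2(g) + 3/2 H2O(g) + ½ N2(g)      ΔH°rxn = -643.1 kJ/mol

ΔH°rxn = -172.3 kJ/mol

(i) × 3/2: (3/2)·(-543.6) = -815.4 kJ/mol
(ii) reversed: +643.1 kJ/mol
ΔH°rxn = (-815.4) + (+643.1) = -172.3 kJ/mol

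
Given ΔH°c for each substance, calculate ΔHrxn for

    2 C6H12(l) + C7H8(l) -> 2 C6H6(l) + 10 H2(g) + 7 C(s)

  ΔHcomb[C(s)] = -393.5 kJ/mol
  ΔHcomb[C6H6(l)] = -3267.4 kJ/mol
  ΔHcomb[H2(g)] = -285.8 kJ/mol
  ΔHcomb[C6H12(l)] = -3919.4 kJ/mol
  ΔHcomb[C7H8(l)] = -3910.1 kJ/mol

ΔHrxn = 398.4 kJ/mol

With combustion enthalpies, reactants minus products:
= [2·(-3919.4) + 1·(-3910.1)] − [2·(-3267.4) + 10·(-285.8) + 7·(-393.5)]
= 398.4 kJ/mol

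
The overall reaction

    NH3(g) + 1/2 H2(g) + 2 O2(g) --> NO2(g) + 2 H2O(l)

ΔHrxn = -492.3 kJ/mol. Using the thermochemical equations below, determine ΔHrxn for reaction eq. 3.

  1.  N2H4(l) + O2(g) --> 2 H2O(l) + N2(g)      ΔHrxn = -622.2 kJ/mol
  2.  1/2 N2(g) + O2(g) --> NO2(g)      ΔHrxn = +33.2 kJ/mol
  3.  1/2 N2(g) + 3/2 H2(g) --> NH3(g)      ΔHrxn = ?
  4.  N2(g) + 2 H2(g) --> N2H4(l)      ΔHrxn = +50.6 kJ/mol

eq. 1 as written (H2O(l) already on the product side): -622.2 kJ/mol
eq. 2 as written (NO2(g) already on the product side): +33.2 kJ/mol
eq. 3 reversed (reverse to put NH3(g) on the reactant side): contributes −x
eq. 4 as written: +50.6 kJ/mol
-492.3 = (-622.2) + (+33.2) + (+50.6) − x
x = (-492.3 − (-538.4)) / (-1) = -46.1 kJ/mol

ΔHrxn = -46.1 kJ/mol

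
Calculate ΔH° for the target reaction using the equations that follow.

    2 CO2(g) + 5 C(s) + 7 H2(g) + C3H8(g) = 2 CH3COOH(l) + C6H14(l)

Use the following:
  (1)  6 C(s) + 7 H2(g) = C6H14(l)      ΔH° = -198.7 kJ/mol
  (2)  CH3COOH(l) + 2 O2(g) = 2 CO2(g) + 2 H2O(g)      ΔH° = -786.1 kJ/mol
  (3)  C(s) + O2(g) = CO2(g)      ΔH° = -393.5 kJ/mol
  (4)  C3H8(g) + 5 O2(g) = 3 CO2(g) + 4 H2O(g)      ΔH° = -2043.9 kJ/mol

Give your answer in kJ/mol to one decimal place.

(1) as written (C6H14(l) already on the product side): -198.7 kJ/mol
(2) reversed and × 2 (CH3COOH(l) must end up as a product; scale by 2 for the 2 CH3COOH(l)): (-2)·(-786.1) = +1572.2 kJ/mol
(3) reversed: +393.5 kJ/mol
(4) as written (C3H8(g) already on the reactant side): -2043.9 kJ/mol
ΔH° = (1)·(-198.7) + (-2)·(-786.1) + (-1)·(-393.5) + (1)·(-2043.9) = -276.9 kJ/mol

ΔH° = -276.9 kJ/mol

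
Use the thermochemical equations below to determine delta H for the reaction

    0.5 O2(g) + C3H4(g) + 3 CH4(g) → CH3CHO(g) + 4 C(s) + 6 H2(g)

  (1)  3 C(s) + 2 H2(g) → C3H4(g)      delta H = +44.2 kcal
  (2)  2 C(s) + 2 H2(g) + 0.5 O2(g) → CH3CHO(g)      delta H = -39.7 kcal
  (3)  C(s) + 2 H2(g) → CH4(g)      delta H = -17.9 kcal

(1) reversed: -44.2 kcal
(2) as written: -39.7 kcal
(3) reversed and × 3: (-3)·(-17.9) = +53.7 kcal
delta H = (-44.2) + (-39.7) + (+53.7) = -30.2 kcal

delta H = -30.2 kcal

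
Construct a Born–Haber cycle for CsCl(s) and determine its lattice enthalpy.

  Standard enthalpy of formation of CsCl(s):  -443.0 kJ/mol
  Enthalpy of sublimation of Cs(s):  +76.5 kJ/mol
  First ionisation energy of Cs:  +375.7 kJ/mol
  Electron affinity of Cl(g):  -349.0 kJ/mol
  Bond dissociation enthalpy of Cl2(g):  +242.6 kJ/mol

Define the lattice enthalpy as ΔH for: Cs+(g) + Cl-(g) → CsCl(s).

U = -667.5 kJ/mol

ΔHf° = 1·ΔHsub + 1·(ΣIE) + 1/2·D(Cl2) + 1·EA + U
-443.0 = 1·(+76.5) + 1·(+375.7) + 1/2·(+242.6) + 1·(-349.0) + U
U = -443.0 − (+224.5) = -667.5 kJ/mol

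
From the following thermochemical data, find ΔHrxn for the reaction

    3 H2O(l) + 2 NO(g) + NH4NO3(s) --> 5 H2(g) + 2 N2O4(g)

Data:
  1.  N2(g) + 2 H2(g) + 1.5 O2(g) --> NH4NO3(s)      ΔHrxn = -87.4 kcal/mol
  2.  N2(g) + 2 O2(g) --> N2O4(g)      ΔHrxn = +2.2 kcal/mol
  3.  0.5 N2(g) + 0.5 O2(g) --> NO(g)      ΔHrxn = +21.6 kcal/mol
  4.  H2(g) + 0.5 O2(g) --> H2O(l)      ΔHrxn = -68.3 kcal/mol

ΔHrxn = 253.5 kcal/mol

eq. 1 reversed (reverse to put NH4NO3(s) on the reactant side): +87.4 kcal/mol
eq. 2 × 2 (×2 to match 2 N2O4(g) in the target): (2)·(+2.2) = +4.4 kcal/mol
eq. 3 reversed and × 2 (reverse to put NO(g) on the reactant side; ×2 to match 2 NO(g) in the target): (-2)·(+21.6) = -43.2 kcal/mol
eq. 4 reversed and × 3 (reverse to put H2O(l) on the reactant side; ×3 to match 3 H2O(l) in the target): (-3)·(-68.3) = +204.9 kcal/mol
ΔHrxn = (+87.4) + (+4.4) + (-43.2) + (+204.9) = 253.5 kcal/mol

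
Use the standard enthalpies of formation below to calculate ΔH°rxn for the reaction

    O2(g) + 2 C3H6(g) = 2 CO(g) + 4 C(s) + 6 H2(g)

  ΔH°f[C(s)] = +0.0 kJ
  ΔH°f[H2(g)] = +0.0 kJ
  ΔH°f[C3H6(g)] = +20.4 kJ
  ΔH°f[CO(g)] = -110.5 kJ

ΔH°rxn = -261.8 kJ

ΔH°rxn = Σ nΔHf°(products) − Σ nΔHf°(reactants).
Products: 2·(-110.5) + 4·(+0.0) + 6·(+0.0) = -221.0
Reactants: 1·(+0.0) + 2·(+20.4) = +40.8
ΔH°rxn = (-221.0) − (+40.8) = -261.8 kJ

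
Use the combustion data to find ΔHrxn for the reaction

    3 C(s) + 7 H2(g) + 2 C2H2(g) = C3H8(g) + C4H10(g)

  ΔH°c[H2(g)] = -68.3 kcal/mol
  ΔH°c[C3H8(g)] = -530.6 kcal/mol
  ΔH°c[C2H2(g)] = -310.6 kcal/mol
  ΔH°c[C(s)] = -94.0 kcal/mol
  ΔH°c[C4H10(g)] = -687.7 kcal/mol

Using ΔH = Σ nΔHc°(reactants) − Σ nΔHc°(products):
= [3·(-94.0) + 7·(-68.3) + 2·(-310.6)] − [1·(-530.6) + 1·(-687.7)]
= -163.0 kcal/mol

ΔHrxn = -163.0 kcal/mol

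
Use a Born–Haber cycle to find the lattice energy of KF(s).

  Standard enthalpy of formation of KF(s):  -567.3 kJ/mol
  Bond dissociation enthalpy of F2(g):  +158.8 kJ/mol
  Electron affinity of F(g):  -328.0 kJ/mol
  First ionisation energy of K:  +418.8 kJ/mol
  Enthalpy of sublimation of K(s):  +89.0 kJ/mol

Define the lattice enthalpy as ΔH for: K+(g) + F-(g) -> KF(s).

U = -826.5 kJ/mol

ΔHf° = 1·ΔHsub + 1·(ΣIE) + 1/2·D(F2) + 1·EA + U
-567.3 = 1·(+89.0) + 1·(+418.8) + 1/2·(+158.8) + 1·(-328.0) + U
U = -567.3 − (+259.2) = -826.5 kJ/mol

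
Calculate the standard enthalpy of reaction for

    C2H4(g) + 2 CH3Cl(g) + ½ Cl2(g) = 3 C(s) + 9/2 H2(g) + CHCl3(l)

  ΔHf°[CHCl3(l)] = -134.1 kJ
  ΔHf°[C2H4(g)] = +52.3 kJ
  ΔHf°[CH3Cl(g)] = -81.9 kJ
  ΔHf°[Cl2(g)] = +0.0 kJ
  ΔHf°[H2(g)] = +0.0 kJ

Products: 3·(+0.0) + 9/2·(+0.0) + 1·(-134.1) = -134.1
Reactants: 1·(+52.3) + 2·(-81.9) + 1/2·(+0.0) = -111.5
ΔH°rxn = (-134.1) − (-111.5) = -22.6 kJ

ΔH°rxn = -22.6 kJ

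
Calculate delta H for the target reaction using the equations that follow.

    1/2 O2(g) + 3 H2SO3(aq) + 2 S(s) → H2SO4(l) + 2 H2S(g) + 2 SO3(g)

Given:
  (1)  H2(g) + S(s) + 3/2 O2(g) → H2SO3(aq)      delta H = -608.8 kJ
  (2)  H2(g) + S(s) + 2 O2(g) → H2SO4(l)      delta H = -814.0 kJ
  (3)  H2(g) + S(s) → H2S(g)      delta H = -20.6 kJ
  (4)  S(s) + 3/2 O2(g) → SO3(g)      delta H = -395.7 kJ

(1) reversed and × 3 (H2SO3(aq) must end up as a reactant; scale by 3 for the 3 H2SO3(aq)): (-3)·(-608.8) = +1826.4 kJ
(2) as written (H2SO4(l) already on the product side): -814.0 kJ
(3) × 2 (scale by 2 for the 2 H2S(g)): (2)·(-20.6) = -41.2 kJ
(4) × 2 (scale by 2 for the 2 SO3(g)): (2)·(-395.7) = -791.4 kJ
Summing the manipulated equations, delta H = (+1826.4) + (-814.0) + (-41.2) + (-791.4) = 179.8 kJ

delta H = 179.8 kJ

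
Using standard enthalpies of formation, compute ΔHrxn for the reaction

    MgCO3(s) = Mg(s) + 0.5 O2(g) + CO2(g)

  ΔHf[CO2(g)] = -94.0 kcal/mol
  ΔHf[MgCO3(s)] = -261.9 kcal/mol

ΔHrxn = 167.9 kcal/mol

Products: 1·(+0.0) + 1/2·(+0.0) + 1·(-94.0) = -94.0
Reactants: 1·(-261.9) = -261.9
ΔHrxn = (-94.0) − (-261.9) = 167.9 kcal/mol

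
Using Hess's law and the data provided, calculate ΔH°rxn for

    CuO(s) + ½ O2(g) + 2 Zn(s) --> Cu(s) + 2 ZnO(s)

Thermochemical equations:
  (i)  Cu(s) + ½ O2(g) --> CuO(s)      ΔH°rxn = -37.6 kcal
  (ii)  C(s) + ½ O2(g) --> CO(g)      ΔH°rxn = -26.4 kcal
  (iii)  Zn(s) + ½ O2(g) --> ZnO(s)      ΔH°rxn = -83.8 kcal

ΔH°rxn = -130.0 kcal

(i) reversed (reverse to put CuO(s) on the reactant side): +37.6 kcal
(ii): not needed (CO(g) appears nowhere else).
(iii) × 2 (×2 to match 2 ZnO(s) in the target): (2)·(-83.8) = -167.6 kcal
ΔH°rxn = (-1)·(-37.6) + (2)·(-83.8) = -130.0 kcal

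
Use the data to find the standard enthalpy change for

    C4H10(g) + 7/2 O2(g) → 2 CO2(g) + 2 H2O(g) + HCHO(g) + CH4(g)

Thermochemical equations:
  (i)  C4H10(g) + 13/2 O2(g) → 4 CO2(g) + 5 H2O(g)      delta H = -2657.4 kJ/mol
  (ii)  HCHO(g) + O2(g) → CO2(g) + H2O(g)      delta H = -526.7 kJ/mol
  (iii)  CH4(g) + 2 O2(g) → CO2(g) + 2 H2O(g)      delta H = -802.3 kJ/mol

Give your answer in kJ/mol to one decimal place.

(i) as written (C4H10(g) already on the reactant side): -2657.4 kJ/mol
(ii) reversed (reverse to put HCHO(g) on the product side): +526.7 kJ/mol
(iii) reversed (reverse to put CH4(g) on the product side): +802.3 kJ/mol
delta H = (1)·(-2657.4) + (-1)·(-526.7) + (-1)·(-802.3) = -1328.4 kJ/mol

delta H = -1328.4 kJ/mol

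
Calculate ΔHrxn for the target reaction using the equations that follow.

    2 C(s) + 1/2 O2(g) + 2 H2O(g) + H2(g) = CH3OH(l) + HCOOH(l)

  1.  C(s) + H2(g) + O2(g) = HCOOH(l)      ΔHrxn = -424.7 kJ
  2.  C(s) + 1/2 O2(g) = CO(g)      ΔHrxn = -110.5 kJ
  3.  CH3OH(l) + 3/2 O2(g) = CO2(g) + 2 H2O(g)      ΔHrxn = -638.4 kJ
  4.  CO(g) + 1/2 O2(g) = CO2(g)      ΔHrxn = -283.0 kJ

eq. 1 as written: -424.7 kJ
eq. 2 as written: -110.5 kJ
eq. 3 reversed: +638.4 kJ
eq. 4 as written: -283.0 kJ
ΔHrxn = (1)·(-424.7) + (1)·(-110.5) + (-1)·(-638.4) + (1)·(-283.0) = -179.8 kJ

ΔHrxn = -179.8 kJ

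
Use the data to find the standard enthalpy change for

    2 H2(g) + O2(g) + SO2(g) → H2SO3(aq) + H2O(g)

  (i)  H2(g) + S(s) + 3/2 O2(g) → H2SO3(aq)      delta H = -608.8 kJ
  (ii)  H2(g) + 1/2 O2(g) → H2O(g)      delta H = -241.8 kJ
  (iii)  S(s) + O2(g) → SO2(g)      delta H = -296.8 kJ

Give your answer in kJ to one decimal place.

(i) as written: -608.8 kJ
(ii) as written: -241.8 kJ
(iii) reversed: +296.8 kJ
By Hess's law, delta H = (-608.8) + (-241.8) + (+296.8) = -553.8 kJ

delta H = -553.8 kJ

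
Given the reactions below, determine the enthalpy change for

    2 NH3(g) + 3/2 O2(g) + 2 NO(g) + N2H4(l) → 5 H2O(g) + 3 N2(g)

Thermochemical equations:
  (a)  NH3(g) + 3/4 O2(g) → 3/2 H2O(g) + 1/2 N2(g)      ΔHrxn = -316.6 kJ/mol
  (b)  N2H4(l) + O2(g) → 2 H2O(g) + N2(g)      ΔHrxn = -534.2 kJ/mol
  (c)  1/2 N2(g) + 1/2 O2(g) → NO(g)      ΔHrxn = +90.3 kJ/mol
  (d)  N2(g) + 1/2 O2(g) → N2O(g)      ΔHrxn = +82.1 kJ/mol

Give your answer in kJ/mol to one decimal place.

(a) × 2: (2)·(-316.6) = -633.2 kJ/mol
(b) as written: -534.2 kJ/mol
(c) reversed and × 2: (-2)·(+90.3) = -180.6 kJ/mol
(d): not needed.
Summing the manipulated equations, ΔHrxn = (2)·(-316.6) + (1)·(-534.2) + (-2)·(+90.3) = -1348.0 kJ/mol

ΔHrxn = -1348.0 kJ/mol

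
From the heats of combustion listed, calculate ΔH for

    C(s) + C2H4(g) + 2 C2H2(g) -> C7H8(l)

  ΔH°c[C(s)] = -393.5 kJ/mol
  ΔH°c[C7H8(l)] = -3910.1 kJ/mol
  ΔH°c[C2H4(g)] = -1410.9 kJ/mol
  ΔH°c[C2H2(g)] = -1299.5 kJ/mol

Using ΔH = Σ nΔHc°(reactants) − Σ nΔHc°(products):
= [1·(-393.5) + 1·(-1410.9) + 2·(-1299.5)] − [1·(-3910.1)]
= -493.3 kJ/mol

ΔH = -493.3 kJ/mol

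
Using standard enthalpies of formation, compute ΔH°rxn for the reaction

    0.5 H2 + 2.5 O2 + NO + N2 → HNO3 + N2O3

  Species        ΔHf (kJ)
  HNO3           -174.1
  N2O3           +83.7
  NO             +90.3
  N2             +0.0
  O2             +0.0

ΔH°rxn = -180.7 kJ

Products: 1·(-174.1) + 1·(+83.7) = -90.4
Reactants: 1/2·(+0.0) + 5/2·(+0.0) + 1·(+90.3) + 1·(+0.0) = +90.3
ΔH°rxn = (-90.4) − (+90.3) = -180.7 kJ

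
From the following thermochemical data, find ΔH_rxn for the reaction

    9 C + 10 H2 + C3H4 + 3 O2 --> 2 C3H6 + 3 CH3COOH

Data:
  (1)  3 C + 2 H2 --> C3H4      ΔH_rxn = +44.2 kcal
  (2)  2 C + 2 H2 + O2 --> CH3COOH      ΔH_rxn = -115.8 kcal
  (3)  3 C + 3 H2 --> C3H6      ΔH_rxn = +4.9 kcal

(1) reversed: -44.2 kcal
(2) × 3: (3)·(-115.8) = -347.4 kcal
(3) × 2: (2)·(+4.9) = +9.8 kcal
ΔH_rxn = (-1)·(+44.2) + (3)·(-115.8) + (2)·(+4.9) = -381.8 kcal

ΔH_rxn = -381.8 kcal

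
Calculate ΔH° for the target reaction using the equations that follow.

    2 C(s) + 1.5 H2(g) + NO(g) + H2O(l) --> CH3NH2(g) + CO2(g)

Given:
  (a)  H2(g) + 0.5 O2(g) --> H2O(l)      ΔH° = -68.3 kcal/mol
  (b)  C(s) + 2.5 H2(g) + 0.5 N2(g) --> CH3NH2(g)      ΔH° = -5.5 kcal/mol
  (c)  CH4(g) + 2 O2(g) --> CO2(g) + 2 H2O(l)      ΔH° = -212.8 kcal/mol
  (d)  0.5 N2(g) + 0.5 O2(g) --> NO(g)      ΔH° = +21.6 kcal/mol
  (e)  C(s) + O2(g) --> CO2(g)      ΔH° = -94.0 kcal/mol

ΔH° = -52.8 kcal/mol

(a) reversed: +68.3 kcal/mol
(b) as written (CH3NH2(g) already on the product side): -5.5 kcal/mol
(c): not needed (CH4(g) appears nowhere else).
(d) reversed (reverse to put NO(g) on the reactant side): -21.6 kcal/mol
(e) as written: -94.0 kcal/mol
ΔH° = (+68.3) + (-5.5) + (-21.6) + (-94.0) = -52.8 kcal/mol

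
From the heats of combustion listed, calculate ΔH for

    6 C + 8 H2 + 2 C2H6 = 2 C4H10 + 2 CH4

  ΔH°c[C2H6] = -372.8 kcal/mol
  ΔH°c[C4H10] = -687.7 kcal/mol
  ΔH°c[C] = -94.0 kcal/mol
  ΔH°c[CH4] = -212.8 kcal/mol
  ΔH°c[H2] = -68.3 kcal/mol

Using ΔH = Σ nΔHc°(reactants) − Σ nΔHc°(products):
= [6·(-94.0) + 8·(-68.3) + 2·(-372.8)] − [2·(-687.7) + 2·(-212.8)]
= -55.0 kcal/mol

ΔH = -55.0 kcal/mol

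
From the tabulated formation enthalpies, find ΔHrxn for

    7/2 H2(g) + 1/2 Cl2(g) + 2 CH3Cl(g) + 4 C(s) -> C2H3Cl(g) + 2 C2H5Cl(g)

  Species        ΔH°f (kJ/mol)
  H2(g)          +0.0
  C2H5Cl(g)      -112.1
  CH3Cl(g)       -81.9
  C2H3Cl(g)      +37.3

ΔHrxn = -23.1 kJ/mol

Products: 1·(+37.3) + 2·(-112.1) = -186.9
Reactants: 7/2·(+0.0) + 1/2·(+0.0) + 2·(-81.9) + 4·(+0.0) = -163.8
ΔHrxn = (-186.9) − (-163.8) = -23.1 kJ/mol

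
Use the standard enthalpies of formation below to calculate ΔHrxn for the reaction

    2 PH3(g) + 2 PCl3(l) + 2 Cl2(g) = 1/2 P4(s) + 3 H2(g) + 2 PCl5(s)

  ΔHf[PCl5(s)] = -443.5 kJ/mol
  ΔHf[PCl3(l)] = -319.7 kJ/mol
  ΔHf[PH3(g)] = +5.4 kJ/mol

Products: 1/2·(+0.0) + 3·(+0.0) + 2·(-443.5) = -887.0
Reactants: 2·(+5.4) + 2·(-319.7) + 2·(+0.0) = -628.6
ΔHrxn = (-887.0) − (-628.6) = -258.4 kJ/mol

ΔHrxn = -258.4 kJ/mol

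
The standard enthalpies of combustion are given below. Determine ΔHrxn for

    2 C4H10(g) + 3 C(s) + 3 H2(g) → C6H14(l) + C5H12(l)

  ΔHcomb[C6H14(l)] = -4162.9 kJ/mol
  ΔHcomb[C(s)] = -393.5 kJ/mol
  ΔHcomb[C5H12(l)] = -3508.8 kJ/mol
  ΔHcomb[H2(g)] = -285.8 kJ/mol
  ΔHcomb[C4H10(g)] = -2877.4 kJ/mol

With combustion enthalpies, reactants minus products:
= [2·(-2877.4) + 3·(-393.5) + 3·(-285.8)] − [1·(-4162.9) + 1·(-3508.8)]
= -121.0 kJ/mol

ΔHrxn = -121.0 kJ/mol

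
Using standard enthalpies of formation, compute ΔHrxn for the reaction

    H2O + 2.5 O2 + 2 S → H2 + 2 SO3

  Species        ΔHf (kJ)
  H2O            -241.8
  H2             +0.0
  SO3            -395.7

ΔHrxn = -549.6 kJ

Products: 1·(+0.0) + 2·(-395.7) = -791.4
Reactants: 1·(-241.8) + 5/2·(+0.0) + 2·(+0.0) = -241.8
ΔHrxn = (-791.4) − (-241.8) = -549.6 kJ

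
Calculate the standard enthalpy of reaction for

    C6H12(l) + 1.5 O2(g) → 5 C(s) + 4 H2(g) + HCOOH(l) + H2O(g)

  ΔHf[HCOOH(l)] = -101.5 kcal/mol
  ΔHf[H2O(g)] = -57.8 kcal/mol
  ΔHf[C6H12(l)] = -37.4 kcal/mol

ΔH_rxn = -121.9 kcal/mol

Products: 5·(+0.0) + 4·(+0.0) + 1·(-101.5) + 1·(-57.8) = -159.3
Reactants: 1·(-37.4) + 3/2·(+0.0) = -37.4
ΔH_rxn = (-159.3) − (-37.4) = -121.9 kcal/mol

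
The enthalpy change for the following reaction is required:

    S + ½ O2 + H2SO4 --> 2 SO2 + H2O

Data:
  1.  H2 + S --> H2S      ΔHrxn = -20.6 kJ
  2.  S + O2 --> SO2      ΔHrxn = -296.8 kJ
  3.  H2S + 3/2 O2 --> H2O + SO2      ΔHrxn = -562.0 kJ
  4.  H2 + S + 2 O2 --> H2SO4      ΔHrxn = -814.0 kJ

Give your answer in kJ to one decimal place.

eq. 1 as written: -20.6 kJ
eq. 2 as written: -296.8 kJ
eq. 3 as written: -562.0 kJ
eq. 4 reversed: +814.0 kJ
ΔHrxn = (1)·(-20.6) + (1)·(-296.8) + (1)·(-562.0) + (-1)·(-814.0) = -65.4 kJ

ΔHrxn = -65.4 kJ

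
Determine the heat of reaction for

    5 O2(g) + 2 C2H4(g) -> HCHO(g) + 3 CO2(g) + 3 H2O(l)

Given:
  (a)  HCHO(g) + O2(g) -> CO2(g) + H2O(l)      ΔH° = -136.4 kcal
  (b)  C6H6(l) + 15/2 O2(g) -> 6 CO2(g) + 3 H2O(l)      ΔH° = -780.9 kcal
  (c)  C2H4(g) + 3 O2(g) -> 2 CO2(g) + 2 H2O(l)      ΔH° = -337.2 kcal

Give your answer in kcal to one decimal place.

(a) reversed: +136.4 kcal
(b): not needed.
(c) × 2: (2)·(-337.2) = -674.4 kcal
Summing the manipulated equations, ΔH° = (+136.4) + (-674.4) = -538.0 kcal

ΔH° = -538.0 kcal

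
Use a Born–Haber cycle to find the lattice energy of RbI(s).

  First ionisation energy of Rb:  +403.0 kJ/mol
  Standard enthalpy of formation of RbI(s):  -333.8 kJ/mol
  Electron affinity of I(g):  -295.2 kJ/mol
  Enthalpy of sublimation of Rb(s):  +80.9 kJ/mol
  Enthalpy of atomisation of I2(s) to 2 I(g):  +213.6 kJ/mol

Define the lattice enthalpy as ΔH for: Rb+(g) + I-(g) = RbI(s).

U = -629.3 kJ/mol

ΔHf° = 1·ΔHsub + 1·(ΣIE) + 1/2·D(I2) + 1·EA + U
-333.8 = 1·(+80.9) + 1·(+403.0) + 1/2·(+213.6) + 1·(-295.2) + U
U = -333.8 − (+295.5) = -629.3 kJ/mol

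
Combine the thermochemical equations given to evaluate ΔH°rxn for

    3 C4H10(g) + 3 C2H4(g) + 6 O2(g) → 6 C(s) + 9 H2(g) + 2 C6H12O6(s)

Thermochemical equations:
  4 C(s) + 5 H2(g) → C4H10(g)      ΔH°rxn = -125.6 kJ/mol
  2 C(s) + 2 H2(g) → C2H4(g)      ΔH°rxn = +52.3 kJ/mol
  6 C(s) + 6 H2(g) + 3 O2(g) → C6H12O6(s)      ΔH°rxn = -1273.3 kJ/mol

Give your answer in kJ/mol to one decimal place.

ΔH°rxn = -2326.7 kJ/mol

equation 1 reversed and × 3: (-3)·(-125.6) = +376.8 kJ/mol
equation 2 reversed and × 3: (-3)·(+52.3) = -156.9 kJ/mol
equation 3 × 2: (2)·(-1273.3) = -2546.6 kJ/mol
ΔH°rxn = (+376.8) + (-156.9) + (-2546.6) = -2326.7 kJ/mol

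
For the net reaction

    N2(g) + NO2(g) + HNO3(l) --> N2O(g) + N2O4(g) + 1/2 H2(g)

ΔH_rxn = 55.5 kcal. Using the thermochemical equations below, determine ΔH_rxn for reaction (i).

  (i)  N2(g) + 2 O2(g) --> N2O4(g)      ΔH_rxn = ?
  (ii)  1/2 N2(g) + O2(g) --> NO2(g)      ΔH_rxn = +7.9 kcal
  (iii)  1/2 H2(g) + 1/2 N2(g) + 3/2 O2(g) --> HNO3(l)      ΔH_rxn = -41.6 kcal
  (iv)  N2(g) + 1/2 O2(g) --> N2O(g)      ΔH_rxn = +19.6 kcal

ΔH_rxn = 2.2 kcal

(i) as written (N2O4(g) already on the product side): contributes x
(ii) reversed (NO2(g) must end up as a reactant): -7.9 kcal
(iii) reversed (reverse to put HNO3(l) on the reactant side): +41.6 kcal
(iv) as written (N2O(g) already on the product side): +19.6 kcal
+55.5 = (-7.9) + (+41.6) + (+19.6) + x
x = (+55.5 − (+53.3)) / (1) = 2.2 kcal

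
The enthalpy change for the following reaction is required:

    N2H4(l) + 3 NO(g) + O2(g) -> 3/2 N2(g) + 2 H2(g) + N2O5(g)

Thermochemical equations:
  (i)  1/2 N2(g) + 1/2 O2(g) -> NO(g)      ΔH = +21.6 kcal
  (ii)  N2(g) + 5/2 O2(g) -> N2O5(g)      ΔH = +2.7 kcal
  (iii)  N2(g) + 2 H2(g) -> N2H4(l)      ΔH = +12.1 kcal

(i) reversed and × 3 (reverse to put NO(g) on the reactant side; ×3 to match 3 NO(g) in the target): (-3)·(+21.6) = -64.8 kcal
(ii) as written (N2O5(g) already on the product side): +2.7 kcal
(iii) reversed (N2H4(l) must end up as a reactant): -12.1 kcal
Since enthalpy is a state function, ΔH = (-64.8) + (+2.7) + (-12.1) = -74.2 kcal

ΔH = -74.2 kcal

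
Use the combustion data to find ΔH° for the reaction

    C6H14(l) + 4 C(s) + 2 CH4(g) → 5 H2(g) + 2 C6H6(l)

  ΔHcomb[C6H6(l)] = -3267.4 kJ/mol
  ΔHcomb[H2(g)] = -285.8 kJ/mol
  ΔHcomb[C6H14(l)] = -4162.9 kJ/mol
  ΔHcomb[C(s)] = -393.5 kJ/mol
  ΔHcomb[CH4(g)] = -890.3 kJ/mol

ΔH° = 446.3 kJ/mol

With combustion enthalpies, reactants minus products:
= [1·(-4162.9) + 4·(-393.5) + 2·(-890.3)] − [5·(-285.8) + 2·(-3267.4)]
= 446.3 kJ/mol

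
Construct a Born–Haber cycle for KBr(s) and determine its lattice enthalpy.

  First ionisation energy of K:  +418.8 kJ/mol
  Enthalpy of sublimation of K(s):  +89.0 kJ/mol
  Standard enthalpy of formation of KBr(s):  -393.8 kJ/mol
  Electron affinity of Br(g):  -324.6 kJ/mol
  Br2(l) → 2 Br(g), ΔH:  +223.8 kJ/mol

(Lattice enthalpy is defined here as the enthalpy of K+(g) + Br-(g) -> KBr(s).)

ΔHf° = 1·ΔHsub + 1·(ΣIE) + 1/2·D(Br2) + 1·EA + U
-393.8 = 1·(+89.0) + 1·(+418.8) + 1/2·(+223.8) + 1·(-324.6) + U
U = -393.8 − (+295.1) = -688.9 kJ/mol

U = -688.9 kJ/mol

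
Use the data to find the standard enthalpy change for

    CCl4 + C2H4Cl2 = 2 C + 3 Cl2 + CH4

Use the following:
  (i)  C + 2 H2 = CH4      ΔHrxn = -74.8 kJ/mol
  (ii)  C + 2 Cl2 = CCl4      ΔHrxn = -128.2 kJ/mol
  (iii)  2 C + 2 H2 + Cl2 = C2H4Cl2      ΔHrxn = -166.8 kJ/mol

(i) as written: -74.8 kJ/mol
(ii) reversed: +128.2 kJ/mol
(iii) reversed: +166.8 kJ/mol
Since enthalpy is a state function, ΔHrxn = (-74.8) + (+128.2) + (+166.8) = 220.2 kJ/mol

ΔHrxn = 220.2 kJ/mol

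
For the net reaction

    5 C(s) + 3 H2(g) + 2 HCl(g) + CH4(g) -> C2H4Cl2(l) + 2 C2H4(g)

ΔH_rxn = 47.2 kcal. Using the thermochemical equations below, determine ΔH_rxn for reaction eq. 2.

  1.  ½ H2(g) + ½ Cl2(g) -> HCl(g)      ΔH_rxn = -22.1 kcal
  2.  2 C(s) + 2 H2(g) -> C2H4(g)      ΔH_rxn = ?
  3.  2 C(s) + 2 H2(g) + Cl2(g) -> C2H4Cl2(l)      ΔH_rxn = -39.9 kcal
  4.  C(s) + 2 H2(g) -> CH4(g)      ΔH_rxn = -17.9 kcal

ΔH_rxn = 12.5 kcal

eq. 1 reversed and × 2: (-2)·(-22.1) = +44.2 kcal
eq. 2 × 2: contributes 2·x
eq. 3 as written: -39.9 kcal
eq. 4 reversed: +17.9 kcal
+47.2 = (+44.2) + (-39.9) + (+17.9) + 2·x
x = (+47.2 − (+22.2)) / (2) = 12.5 kcal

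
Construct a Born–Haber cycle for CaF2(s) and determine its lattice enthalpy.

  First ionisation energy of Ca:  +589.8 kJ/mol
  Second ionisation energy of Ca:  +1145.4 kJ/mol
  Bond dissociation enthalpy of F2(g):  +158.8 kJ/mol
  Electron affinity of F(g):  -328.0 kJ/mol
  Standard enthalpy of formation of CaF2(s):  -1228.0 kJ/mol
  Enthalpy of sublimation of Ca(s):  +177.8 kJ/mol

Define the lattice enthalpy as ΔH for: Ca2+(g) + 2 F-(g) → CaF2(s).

ΔHf° = 1·ΔHsub + 1·(ΣIE) + 1·D(F2) + 2·EA + U
-1228.0 = 1·(+177.8) + 1·(+1735.2) + 1·(+158.8) + 2·(-328.0) + U
U = -1228.0 − (+1415.8) = -2643.8 kJ/mol

U = -2643.8 kJ/mol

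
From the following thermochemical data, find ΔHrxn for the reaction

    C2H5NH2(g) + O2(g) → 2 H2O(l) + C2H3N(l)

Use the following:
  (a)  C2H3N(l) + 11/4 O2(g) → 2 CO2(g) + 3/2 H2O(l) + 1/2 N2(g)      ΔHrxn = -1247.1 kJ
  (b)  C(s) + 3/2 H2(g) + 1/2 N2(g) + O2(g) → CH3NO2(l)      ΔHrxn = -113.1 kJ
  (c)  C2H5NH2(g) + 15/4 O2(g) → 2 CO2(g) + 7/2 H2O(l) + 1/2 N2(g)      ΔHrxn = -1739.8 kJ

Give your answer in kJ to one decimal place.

(a) reversed: +1247.1 kJ
(b): not needed.
(c) as written: -1739.8 kJ
ΔHrxn = (+1247.1) + (-1739.8) = -492.7 kJ

ΔHrxn = -492.7 kJ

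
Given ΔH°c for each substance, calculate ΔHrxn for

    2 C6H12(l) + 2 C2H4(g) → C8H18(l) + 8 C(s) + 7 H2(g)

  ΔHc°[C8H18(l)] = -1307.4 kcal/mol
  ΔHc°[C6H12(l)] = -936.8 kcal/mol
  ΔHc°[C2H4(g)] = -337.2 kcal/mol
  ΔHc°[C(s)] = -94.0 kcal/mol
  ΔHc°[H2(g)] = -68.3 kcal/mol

With combustion enthalpies, reactants minus products:
= [2·(-936.8) + 2·(-337.2)] − [1·(-1307.4) + 8·(-94.0) + 7·(-68.3)]
= -10.5 kcal/mol

ΔHrxn = -10.5 kcal/mol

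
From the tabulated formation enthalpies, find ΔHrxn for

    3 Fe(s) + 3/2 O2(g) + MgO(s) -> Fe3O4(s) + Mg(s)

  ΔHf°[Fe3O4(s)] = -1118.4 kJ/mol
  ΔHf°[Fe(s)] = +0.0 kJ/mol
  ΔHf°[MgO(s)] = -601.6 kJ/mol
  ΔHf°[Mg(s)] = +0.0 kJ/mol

ΔH°rxn = Σ nΔHf°(products) − Σ nΔHf°(reactants).
Products: 1·(-1118.4) + 1·(+0.0) = -1118.4
Reactants: 3·(+0.0) + 3/2·(+0.0) + 1·(-601.6) = -601.6
ΔHrxn = (-1118.4) − (-601.6) = -516.8 kJ/mol

ΔHrxn = -516.8 kJ/mol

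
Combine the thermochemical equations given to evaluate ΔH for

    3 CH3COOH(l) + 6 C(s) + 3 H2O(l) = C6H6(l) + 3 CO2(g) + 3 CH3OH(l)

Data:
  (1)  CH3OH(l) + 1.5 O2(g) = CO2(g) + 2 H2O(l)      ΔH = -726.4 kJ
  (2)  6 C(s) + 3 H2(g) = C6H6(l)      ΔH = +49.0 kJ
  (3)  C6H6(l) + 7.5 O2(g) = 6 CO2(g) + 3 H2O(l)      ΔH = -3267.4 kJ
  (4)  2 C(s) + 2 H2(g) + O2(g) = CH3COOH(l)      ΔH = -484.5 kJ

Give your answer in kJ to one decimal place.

ΔH = 463.3 kJ

(1) reversed and × 3: (-3)·(-726.4) = +2179.2 kJ
(2) × 2: (2)·(+49.0) = +98.0 kJ
(3) as written: -3267.4 kJ
(4) reversed and × 3: (-3)·(-484.5) = +1453.5 kJ
ΔH = (-3)·(-726.4) + (2)·(+49.0) + (1)·(-3267.4) + (-3)·(-484.5) = 463.3 kJ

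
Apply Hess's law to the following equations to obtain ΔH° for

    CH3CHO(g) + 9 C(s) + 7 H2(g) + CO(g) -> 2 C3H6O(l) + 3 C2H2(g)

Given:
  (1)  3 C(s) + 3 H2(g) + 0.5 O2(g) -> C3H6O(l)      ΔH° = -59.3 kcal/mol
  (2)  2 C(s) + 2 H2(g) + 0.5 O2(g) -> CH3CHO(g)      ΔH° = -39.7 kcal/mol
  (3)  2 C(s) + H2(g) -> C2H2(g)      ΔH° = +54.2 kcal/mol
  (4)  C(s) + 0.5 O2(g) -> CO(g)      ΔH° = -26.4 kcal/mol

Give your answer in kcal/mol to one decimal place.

(1) × 2: (2)·(-59.3) = -118.6 kcal/mol
(2) reversed: +39.7 kcal/mol
(3) × 3: (3)·(+54.2) = +162.6 kcal/mol
(4) reversed: +26.4 kcal/mol
Combining the equations, ΔH° = (-118.6) + (+39.7) + (+162.6) + (+26.4) = 110.1 kcal/mol

ΔH° = 110.1 kcal/mol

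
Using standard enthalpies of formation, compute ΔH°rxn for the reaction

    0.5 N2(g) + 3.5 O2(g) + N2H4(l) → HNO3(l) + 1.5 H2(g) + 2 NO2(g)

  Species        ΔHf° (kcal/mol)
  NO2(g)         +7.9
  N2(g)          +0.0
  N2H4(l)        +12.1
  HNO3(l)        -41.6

Products: 1·(-41.6) + 3/2·(+0.0) + 2·(+7.9) = -25.8
Reactants: 1/2·(+0.0) + 7/2·(+0.0) + 1·(+12.1) = +12.1
ΔH°rxn = (-25.8) − (+12.1) = -37.9 kcal/mol

ΔH°rxn = -37.9 kcal/mol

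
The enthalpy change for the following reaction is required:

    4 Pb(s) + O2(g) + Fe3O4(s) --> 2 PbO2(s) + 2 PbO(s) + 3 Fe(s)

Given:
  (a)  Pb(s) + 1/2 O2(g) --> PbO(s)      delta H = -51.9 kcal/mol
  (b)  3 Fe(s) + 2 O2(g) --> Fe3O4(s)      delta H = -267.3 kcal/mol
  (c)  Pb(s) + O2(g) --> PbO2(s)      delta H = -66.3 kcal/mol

delta H = 30.9 kcal/mol

(a) × 2 (scale by 2 for the 2 PbO(s)): (2)·(-51.9) = -103.8 kcal/mol
(b) reversed (Fe3O4(s) must end up as a reactant): +267.3 kcal/mol
(c) × 2 (×2 to match 2 PbO2(s) in the target): (2)·(-66.3) = -132.6 kcal/mol
delta H = (-103.8) + (+267.3) + (-132.6) = 30.9 kcal/mol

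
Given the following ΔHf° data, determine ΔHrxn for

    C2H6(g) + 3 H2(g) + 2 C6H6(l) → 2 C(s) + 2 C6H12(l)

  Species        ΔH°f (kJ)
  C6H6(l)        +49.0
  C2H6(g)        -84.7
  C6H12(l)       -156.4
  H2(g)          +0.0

ΔHrxn = -326.1 kJ

Products: 2·(+0.0) + 2·(-156.4) = -312.8
Reactants: 1·(-84.7) + 3·(+0.0) + 2·(+49.0) = +13.3
ΔHrxn = (-312.8) − (+13.3) = -326.1 kJ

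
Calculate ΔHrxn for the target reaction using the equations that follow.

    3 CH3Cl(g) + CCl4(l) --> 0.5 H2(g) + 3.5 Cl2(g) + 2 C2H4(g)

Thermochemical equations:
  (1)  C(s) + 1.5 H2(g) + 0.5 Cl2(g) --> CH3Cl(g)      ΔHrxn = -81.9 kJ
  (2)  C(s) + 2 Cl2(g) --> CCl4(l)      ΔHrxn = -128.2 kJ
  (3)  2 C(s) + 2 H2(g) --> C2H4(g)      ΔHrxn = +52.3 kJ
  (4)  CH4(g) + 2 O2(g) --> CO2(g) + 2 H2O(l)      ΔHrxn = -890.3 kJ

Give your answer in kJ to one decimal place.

ΔHrxn = 478.5 kJ

(1) reversed and × 3 (CH3Cl(g) must end up as a reactant; ×3 to match 3 CH3Cl(g) in the target): (-3)·(-81.9) = +245.7 kJ
(2) reversed (CCl4(l) must end up as a reactant): +128.2 kJ
(3) × 2 (scale by 2 for the 2 C2H4(g)): (2)·(+52.3) = +104.6 kJ
(4): not needed (CH4(g) appears nowhere else).
Combining the equations, ΔHrxn = (-3)·(-81.9) + (-1)·(-128.2) + (2)·(+52.3) = 478.5 kJ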